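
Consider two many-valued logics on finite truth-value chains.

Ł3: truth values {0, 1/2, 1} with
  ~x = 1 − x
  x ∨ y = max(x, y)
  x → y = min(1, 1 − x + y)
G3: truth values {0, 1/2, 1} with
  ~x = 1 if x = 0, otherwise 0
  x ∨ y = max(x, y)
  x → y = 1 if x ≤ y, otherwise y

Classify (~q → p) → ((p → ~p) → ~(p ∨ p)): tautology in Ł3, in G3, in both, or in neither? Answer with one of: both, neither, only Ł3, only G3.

only G3

In Ł3: at p = 1/2, q = 1/2 the value is 1/2 — not a tautology.
In G3: every assignment gives 1 — tautology.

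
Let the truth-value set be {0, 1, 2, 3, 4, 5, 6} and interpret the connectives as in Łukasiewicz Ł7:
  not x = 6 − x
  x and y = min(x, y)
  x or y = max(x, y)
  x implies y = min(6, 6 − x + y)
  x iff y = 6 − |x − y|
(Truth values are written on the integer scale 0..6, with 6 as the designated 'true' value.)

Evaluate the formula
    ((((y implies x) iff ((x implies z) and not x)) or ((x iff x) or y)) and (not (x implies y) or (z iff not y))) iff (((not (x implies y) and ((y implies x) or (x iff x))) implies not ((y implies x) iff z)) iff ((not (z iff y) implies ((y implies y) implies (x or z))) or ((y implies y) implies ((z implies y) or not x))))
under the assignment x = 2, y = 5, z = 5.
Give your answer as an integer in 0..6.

2

y implies x = 5 implies 2 = 3
x implies z = 2 implies 5 = 6
not x = not 2 = 4
(x implies z) and not x = 6 and 4 = 4
(y implies x) iff ((x implies z) and not x) = 3 iff 4 = 5
x iff x = 2 iff 2 = 6
(x iff x) or y = 6 or 5 = 6
((y implies x) iff ((x implies z) and not x)) or ((x iff x) or y) = 5 or 6 = 6
x implies y = 2 implies 5 = 6
not (x implies y) = not 6 = 0
not y = not 5 = 1
z iff not y = 5 iff 1 = 2
not (x implies y) or (z iff not y) = 0 or 2 = 2
(((y implies x) iff ((x implies z) and not x)) or ((x iff x) or y)) and (not (x implies y) or (z iff not y)) = 6 and 2 = 2
x implies y = 2 implies 5 = 6
not (x implies y) = not 6 = 0
y implies x = 5 implies 2 = 3
x iff x = 2 iff 2 = 6
(y implies x) or (x iff x) = 3 or 6 = 6
not (x implies y) and ((y implies x) or (x iff x)) = 0 and 6 = 0
y implies x = 5 implies 2 = 3
(y implies x) iff z = 3 iff 5 = 4
not ((y implies x) iff z) = not 4 = 2
(not (x implies y) and ((y implies x) or (x iff x))) implies not ((y implies x) iff z) = 0 implies 2 = 6
z iff y = 5 iff 5 = 6
not (z iff y) = not 6 = 0
y implies y = 5 implies 5 = 6
x or z = 2 or 5 = 5
(y implies y) implies (x or z) = 6 implies 5 = 5
not (z iff y) implies ((y implies y) implies (x or z)) = 0 implies 5 = 6
y implies y = 5 implies 5 = 6
z implies y = 5 implies 5 = 6
not x = not 2 = 4
(z implies y) or not x = 6 or 4 = 6
(y implies y) implies ((z implies y) or not x) = 6 implies 6 = 6
(not (z iff y) implies ((y implies y) implies (x or z))) or ((y implies y) implies ((z implies y) or not x)) = 6 or 6 = 6
((not (x implies y) and ((y implies x) or (x iff x))) implies not ((y implies x) iff z)) iff ((not (z iff y) implies ((y implies y) implies (x or z))) or ((y implies y) implies ((z implies y) or not x))) = 6 iff 6 = 6
((((y implies x) iff ((x implies z) and not x)) or ((x iff x) or y)) and (not (x implies y) or (z iff not y))) iff (((not (x implies y) and ((y implies x) or (x iff x))) implies not ((y implies x) iff z)) iff ((not (z iff y) implies ((y implies y) implies (x or z))) or ((y implies y) implies ((z implies y) or not x)))) = 2 iff 6 = 2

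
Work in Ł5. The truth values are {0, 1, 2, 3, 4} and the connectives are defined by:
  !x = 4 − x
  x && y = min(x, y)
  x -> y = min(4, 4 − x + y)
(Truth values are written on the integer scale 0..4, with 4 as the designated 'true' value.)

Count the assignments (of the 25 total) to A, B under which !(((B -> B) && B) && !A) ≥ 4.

value 4: 9 assignments (counts)
value 3: 7 assignments
value 2: 5 assignments
value 1: 3 assignments
value 0: 1 assignment
So 9 of the 25 assignments meet the threshold.

9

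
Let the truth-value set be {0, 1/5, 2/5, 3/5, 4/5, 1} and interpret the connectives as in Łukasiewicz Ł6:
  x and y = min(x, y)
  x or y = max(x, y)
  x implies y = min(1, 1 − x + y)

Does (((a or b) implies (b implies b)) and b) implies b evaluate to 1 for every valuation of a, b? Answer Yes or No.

Yes

At a = 3/5, b = 4/5, for instance:
a or b = 3/5 or 4/5 = 4/5
b implies b = 4/5 implies 4/5 = 1
(a or b) implies (b implies b) = 4/5 implies 1 = 1
((a or b) implies (b implies b)) and b = 1 and 4/5 = 4/5
(((a or b) implies (b implies b)) and b) implies b = 4/5 implies 4/5 = 1
and checking the remaining 35 assignments likewise gives ≥ 1 in every case.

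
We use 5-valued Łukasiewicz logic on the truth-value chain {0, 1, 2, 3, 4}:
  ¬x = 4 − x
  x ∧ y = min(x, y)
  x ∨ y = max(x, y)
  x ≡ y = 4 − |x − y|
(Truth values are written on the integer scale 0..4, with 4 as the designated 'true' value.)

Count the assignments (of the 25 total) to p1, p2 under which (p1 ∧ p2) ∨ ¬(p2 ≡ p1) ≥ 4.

3

value 4: 3 assignments (counts)
value 3: 7 assignments
value 2: 9 assignments
value 1: 5 assignments
value 0: 1 assignment
So 3 of the 25 assignments meet the threshold.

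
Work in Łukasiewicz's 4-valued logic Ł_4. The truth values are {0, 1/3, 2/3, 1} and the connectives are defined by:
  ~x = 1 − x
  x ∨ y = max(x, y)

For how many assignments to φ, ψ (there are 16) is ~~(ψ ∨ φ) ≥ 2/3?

φ = 0, ψ = 0 ↦ 0  <
φ = 0, ψ = 1/3 ↦ 1/3  <
φ = 0, ψ = 2/3 ↦ 2/3  ≥
φ = 0, ψ = 1 ↦ 1  ≥
φ = 1/3, ψ = 0 ↦ 1/3  <
φ = 1/3, ψ = 1/3 ↦ 1/3  <
φ = 1/3, ψ = 2/3 ↦ 2/3  ≥
φ = 1/3, ψ = 1 ↦ 1  ≥
φ = 2/3, ψ = 0 ↦ 2/3  ≥
φ = 2/3, ψ = 1/3 ↦ 2/3  ≥
φ = 2/3, ψ = 2/3 ↦ 2/3  ≥
φ = 2/3, ψ = 1 ↦ 1  ≥
φ = 1, ψ = 0 ↦ 1  ≥
φ = 1, ψ = 1/3 ↦ 1  ≥
φ = 1, ψ = 2/3 ↦ 1  ≥
φ = 1, ψ = 1 ↦ 1  ≥
So 12 of the 16 assignments meet the threshold.

12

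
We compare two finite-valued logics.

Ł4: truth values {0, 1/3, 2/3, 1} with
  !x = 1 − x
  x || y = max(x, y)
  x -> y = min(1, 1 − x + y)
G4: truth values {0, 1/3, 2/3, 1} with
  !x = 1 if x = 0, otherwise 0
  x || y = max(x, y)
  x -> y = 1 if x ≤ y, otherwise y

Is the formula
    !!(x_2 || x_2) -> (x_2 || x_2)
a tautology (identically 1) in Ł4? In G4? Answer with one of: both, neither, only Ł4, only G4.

In Ł4: every assignment gives 1 — tautology.
In G4: at x_2 = 1/3 the value is 1/3 — not a tautology.

only Ł4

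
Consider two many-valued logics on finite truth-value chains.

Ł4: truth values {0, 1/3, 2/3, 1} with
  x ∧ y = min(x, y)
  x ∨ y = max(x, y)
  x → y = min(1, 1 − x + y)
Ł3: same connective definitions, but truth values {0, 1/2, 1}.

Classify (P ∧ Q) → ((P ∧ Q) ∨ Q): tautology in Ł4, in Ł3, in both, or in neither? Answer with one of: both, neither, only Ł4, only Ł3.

In Ł4: every assignment gives 1 — tautology.
In Ł3: every assignment gives 1 — tautology.

both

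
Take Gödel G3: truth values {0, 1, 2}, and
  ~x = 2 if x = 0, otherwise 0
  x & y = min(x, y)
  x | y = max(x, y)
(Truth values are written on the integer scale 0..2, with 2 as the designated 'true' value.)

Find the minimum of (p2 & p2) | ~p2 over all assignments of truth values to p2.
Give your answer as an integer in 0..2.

Take p2 = 1:
p2 & p2 = 1 & 1 = 1
~p2 = ~1 = 0
(p2 & p2) | ~p2 = 1 | 0 = 1
No assignment yields a value below 1, so this is the minimum.

1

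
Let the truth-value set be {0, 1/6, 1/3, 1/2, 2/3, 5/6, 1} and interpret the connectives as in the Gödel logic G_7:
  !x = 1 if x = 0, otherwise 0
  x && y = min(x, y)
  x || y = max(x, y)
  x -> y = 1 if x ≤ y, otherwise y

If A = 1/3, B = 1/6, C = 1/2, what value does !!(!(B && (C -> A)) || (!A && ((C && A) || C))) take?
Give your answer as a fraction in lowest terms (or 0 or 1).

C -> A = 1/2 -> 1/3 = 1/3
B && (C -> A) = 1/6 && 1/3 = 1/6
!(B && (C -> A)) = !1/6 = 0
!A = !1/3 = 0
C && A = 1/2 && 1/3 = 1/3
(C && A) || C = 1/3 || 1/2 = 1/2
!A && ((C && A) || C) = 0 && 1/2 = 0
!(B && (C -> A)) || (!A && ((C && A) || C)) = 0 || 0 = 0
!(!(B && (C -> A)) || (!A && ((C && A) || C))) = !0 = 1
!!(!(B && (C -> A)) || (!A && ((C && A) || C))) = !1 = 0

0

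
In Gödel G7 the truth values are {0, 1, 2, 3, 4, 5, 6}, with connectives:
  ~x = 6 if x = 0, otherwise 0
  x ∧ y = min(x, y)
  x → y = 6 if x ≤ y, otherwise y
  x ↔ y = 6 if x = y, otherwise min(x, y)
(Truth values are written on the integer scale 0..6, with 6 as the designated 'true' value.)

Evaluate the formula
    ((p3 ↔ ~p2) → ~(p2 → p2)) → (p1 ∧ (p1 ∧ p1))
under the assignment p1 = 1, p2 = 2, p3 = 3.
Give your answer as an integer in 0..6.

1

~p2 = ~2 = 0
p3 ↔ ~p2 = 3 ↔ 0 = 0
p2 → p2 = 2 → 2 = 6
~(p2 → p2) = ~6 = 0
(p3 ↔ ~p2) → ~(p2 → p2) = 0 → 0 = 6
p1 ∧ p1 = 1 ∧ 1 = 1
p1 ∧ (p1 ∧ p1) = 1 ∧ 1 = 1
((p3 ↔ ~p2) → ~(p2 → p2)) → (p1 ∧ (p1 ∧ p1)) = 6 → 1 = 1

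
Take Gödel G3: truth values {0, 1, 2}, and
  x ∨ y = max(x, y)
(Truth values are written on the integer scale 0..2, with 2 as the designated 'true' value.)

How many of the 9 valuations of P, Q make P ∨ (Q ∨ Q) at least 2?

P = 0, Q = 0 ↦ 0  <
P = 0, Q = 1 ↦ 1  <
P = 0, Q = 2 ↦ 2  ≥
P = 1, Q = 0 ↦ 1  <
P = 1, Q = 1 ↦ 1  <
P = 1, Q = 2 ↦ 2  ≥
P = 2, Q = 0 ↦ 2  ≥
P = 2, Q = 1 ↦ 2  ≥
P = 2, Q = 2 ↦ 2  ≥
So 5 of the 9 assignments meet the threshold.

5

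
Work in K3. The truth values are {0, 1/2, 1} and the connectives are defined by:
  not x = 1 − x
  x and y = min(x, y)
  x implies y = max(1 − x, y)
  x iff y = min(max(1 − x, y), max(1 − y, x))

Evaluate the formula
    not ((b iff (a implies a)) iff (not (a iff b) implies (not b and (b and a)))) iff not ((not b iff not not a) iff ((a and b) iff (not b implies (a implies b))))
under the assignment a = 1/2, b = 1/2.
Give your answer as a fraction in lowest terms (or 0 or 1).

1/2

a implies a = 1/2 implies 1/2 = 1/2
b iff (a implies a) = 1/2 iff 1/2 = 1/2
a iff b = 1/2 iff 1/2 = 1/2
not (a iff b) = not 1/2 = 1/2
not b = not 1/2 = 1/2
b and a = 1/2 and 1/2 = 1/2
not b and (b and a) = 1/2 and 1/2 = 1/2
not (a iff b) implies (not b and (b and a)) = 1/2 implies 1/2 = 1/2
(b iff (a implies a)) iff (not (a iff b) implies (not b and (b and a))) = 1/2 iff 1/2 = 1/2
not ((b iff (a implies a)) iff (not (a iff b) implies (not b and (b and a)))) = not 1/2 = 1/2
not b = not 1/2 = 1/2
not a = not 1/2 = 1/2
not not a = not 1/2 = 1/2
not b iff not not a = 1/2 iff 1/2 = 1/2
a and b = 1/2 and 1/2 = 1/2
not b = not 1/2 = 1/2
a implies b = 1/2 implies 1/2 = 1/2
not b implies (a implies b) = 1/2 implies 1/2 = 1/2
(a and b) iff (not b implies (a implies b)) = 1/2 iff 1/2 = 1/2
(not b iff not not a) iff ((a and b) iff (not b implies (a implies b))) = 1/2 iff 1/2 = 1/2
not ((not b iff not not a) iff ((a and b) iff (not b implies (a implies b)))) = not 1/2 = 1/2
not ((b iff (a implies a)) iff (not (a iff b) implies (not b and (b and a)))) iff not ((not b iff not not a) iff ((a and b) iff (not b implies (a implies b)))) = 1/2 iff 1/2 = 1/2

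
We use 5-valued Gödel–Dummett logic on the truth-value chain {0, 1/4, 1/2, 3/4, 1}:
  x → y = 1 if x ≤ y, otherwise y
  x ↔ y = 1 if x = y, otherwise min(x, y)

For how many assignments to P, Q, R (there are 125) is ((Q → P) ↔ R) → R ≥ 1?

115

value 1: 115 assignments (counts)
value 3/4: 1 assignment
value 1/2: 2 assignments
value 1/4: 3 assignments
value 0: 4 assignments
So 115 of the 125 assignments meet the threshold.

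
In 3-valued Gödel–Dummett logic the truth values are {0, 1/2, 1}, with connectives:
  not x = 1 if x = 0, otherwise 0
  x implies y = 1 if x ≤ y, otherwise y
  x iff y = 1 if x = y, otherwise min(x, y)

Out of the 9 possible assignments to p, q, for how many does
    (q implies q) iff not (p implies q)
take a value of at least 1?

2

p = 0, q = 0 ↦ 0  <
p = 0, q = 1/2 ↦ 0  <
p = 0, q = 1 ↦ 0  <
p = 1/2, q = 0 ↦ 1  ≥
p = 1/2, q = 1/2 ↦ 0  <
p = 1/2, q = 1 ↦ 0  <
p = 1, q = 0 ↦ 1  ≥
p = 1, q = 1/2 ↦ 0  <
p = 1, q = 1 ↦ 0  <
So 2 of the 9 assignments meet the threshold.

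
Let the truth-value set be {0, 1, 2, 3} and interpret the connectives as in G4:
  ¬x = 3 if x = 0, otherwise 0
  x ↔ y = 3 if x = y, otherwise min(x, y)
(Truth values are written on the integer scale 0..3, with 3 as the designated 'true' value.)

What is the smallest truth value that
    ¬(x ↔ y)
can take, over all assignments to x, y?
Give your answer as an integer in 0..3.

Take x = 0, y = 0:
x ↔ y = 0 ↔ 0 = 3
¬(x ↔ y) = ¬3 = 0
No assignment yields a value below 0, so this is the minimum.

0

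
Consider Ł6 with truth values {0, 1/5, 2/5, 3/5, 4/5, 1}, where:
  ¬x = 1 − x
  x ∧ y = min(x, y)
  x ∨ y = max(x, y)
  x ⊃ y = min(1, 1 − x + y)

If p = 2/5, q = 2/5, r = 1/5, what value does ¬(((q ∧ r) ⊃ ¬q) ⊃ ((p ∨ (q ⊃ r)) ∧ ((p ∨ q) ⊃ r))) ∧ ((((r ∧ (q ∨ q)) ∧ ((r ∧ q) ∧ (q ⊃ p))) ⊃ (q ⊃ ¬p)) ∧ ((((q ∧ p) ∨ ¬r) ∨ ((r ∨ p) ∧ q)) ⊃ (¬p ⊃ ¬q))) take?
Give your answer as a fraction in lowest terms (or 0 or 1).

1/5

q ∧ r = 2/5 ∧ 1/5 = 1/5
¬q = ¬2/5 = 3/5
(q ∧ r) ⊃ ¬q = 1/5 ⊃ 3/5 = 1
q ⊃ r = 2/5 ⊃ 1/5 = 4/5
p ∨ (q ⊃ r) = 2/5 ∨ 4/5 = 4/5
p ∨ q = 2/5 ∨ 2/5 = 2/5
(p ∨ q) ⊃ r = 2/5 ⊃ 1/5 = 4/5
(p ∨ (q ⊃ r)) ∧ ((p ∨ q) ⊃ r) = 4/5 ∧ 4/5 = 4/5
((q ∧ r) ⊃ ¬q) ⊃ ((p ∨ (q ⊃ r)) ∧ ((p ∨ q) ⊃ r)) = 1 ⊃ 4/5 = 4/5
¬(((q ∧ r) ⊃ ¬q) ⊃ ((p ∨ (q ⊃ r)) ∧ ((p ∨ q) ⊃ r))) = ¬4/5 = 1/5
q ∨ q = 2/5 ∨ 2/5 = 2/5
r ∧ (q ∨ q) = 1/5 ∧ 2/5 = 1/5
r ∧ q = 1/5 ∧ 2/5 = 1/5
q ⊃ p = 2/5 ⊃ 2/5 = 1
(r ∧ q) ∧ (q ⊃ p) = 1/5 ∧ 1 = 1/5
(r ∧ (q ∨ q)) ∧ ((r ∧ q) ∧ (q ⊃ p)) = 1/5 ∧ 1/5 = 1/5
¬p = ¬2/5 = 3/5
q ⊃ ¬p = 2/5 ⊃ 3/5 = 1
((r ∧ (q ∨ q)) ∧ ((r ∧ q) ∧ (q ⊃ p))) ⊃ (q ⊃ ¬p) = 1/5 ⊃ 1 = 1
q ∧ p = 2/5 ∧ 2/5 = 2/5
¬r = ¬1/5 = 4/5
(q ∧ p) ∨ ¬r = 2/5 ∨ 4/5 = 4/5
r ∨ p = 1/5 ∨ 2/5 = 2/5
(r ∨ p) ∧ q = 2/5 ∧ 2/5 = 2/5
((q ∧ p) ∨ ¬r) ∨ ((r ∨ p) ∧ q) = 4/5 ∨ 2/5 = 4/5
¬p = ¬2/5 = 3/5
¬q = ¬2/5 = 3/5
¬p ⊃ ¬q = 3/5 ⊃ 3/5 = 1
(((q ∧ p) ∨ ¬r) ∨ ((r ∨ p) ∧ q)) ⊃ (¬p ⊃ ¬q) = 4/5 ⊃ 1 = 1
(((r ∧ (q ∨ q)) ∧ ((r ∧ q) ∧ (q ⊃ p))) ⊃ (q ⊃ ¬p)) ∧ ((((q ∧ p) ∨ ¬r) ∨ ((r ∨ p) ∧ q)) ⊃ (¬p ⊃ ¬q)) = 1 ∧ 1 = 1
¬(((q ∧ r) ⊃ ¬q) ⊃ ((p ∨ (q ⊃ r)) ∧ ((p ∨ q) ⊃ r))) ∧ ((((r ∧ (q ∨ q)) ∧ ((r ∧ q) ∧ (q ⊃ p))) ⊃ (q ⊃ ¬p)) ∧ ((((q ∧ p) ∨ ¬r) ∨ ((r ∨ p) ∧ q)) ⊃ (¬p ⊃ ¬q))) = 1/5 ∧ 1 = 1/5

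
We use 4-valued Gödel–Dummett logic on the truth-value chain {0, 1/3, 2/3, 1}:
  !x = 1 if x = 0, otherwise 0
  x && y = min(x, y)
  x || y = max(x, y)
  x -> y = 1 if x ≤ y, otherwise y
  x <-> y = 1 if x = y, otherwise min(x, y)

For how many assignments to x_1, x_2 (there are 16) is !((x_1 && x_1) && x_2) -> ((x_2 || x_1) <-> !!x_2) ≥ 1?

x_1 = 0, x_2 = 0 ↦ 1  ≥
x_1 = 0, x_2 = 1/3 ↦ 1/3  <
x_1 = 0, x_2 = 2/3 ↦ 2/3  <
x_1 = 0, x_2 = 1 ↦ 1  ≥
x_1 = 1/3, x_2 = 0 ↦ 0  <
x_1 = 1/3, x_2 = 1/3 ↦ 1  ≥
x_1 = 1/3, x_2 = 2/3 ↦ 1  ≥
x_1 = 1/3, x_2 = 1 ↦ 1  ≥
x_1 = 2/3, x_2 = 0 ↦ 0  <
x_1 = 2/3, x_2 = 1/3 ↦ 1  ≥
x_1 = 2/3, x_2 = 2/3 ↦ 1  ≥
x_1 = 2/3, x_2 = 1 ↦ 1  ≥
x_1 = 1, x_2 = 0 ↦ 0  <
x_1 = 1, x_2 = 1/3 ↦ 1  ≥
x_1 = 1, x_2 = 2/3 ↦ 1  ≥
x_1 = 1, x_2 = 1 ↦ 1  ≥
So 11 of the 16 assignments meet the threshold.

11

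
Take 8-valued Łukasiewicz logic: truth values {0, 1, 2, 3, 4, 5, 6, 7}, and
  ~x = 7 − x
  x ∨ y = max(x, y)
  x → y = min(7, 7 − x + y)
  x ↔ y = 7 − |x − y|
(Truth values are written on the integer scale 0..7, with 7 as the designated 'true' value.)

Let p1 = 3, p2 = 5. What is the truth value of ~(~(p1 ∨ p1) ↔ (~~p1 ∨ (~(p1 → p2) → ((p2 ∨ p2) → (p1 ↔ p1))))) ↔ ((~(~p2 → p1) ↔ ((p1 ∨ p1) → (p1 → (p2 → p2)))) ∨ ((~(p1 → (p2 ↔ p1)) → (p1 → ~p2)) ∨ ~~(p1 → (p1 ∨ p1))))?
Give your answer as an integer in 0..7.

3

p1 ∨ p1 = 3 ∨ 3 = 3
~(p1 ∨ p1) = ~3 = 4
~p1 = ~3 = 4
~~p1 = ~4 = 3
p1 → p2 = 3 → 5 = 7
~(p1 → p2) = ~7 = 0
p2 ∨ p2 = 5 ∨ 5 = 5
p1 ↔ p1 = 3 ↔ 3 = 7
(p2 ∨ p2) → (p1 ↔ p1) = 5 → 7 = 7
~(p1 → p2) → ((p2 ∨ p2) → (p1 ↔ p1)) = 0 → 7 = 7
~~p1 ∨ (~(p1 → p2) → ((p2 ∨ p2) → (p1 ↔ p1))) = 3 ∨ 7 = 7
~(p1 ∨ p1) ↔ (~~p1 ∨ (~(p1 → p2) → ((p2 ∨ p2) → (p1 ↔ p1)))) = 4 ↔ 7 = 4
~(~(p1 ∨ p1) ↔ (~~p1 ∨ (~(p1 → p2) → ((p2 ∨ p2) → (p1 ↔ p1))))) = ~4 = 3
~p2 = ~5 = 2
~p2 → p1 = 2 → 3 = 7
~(~p2 → p1) = ~7 = 0
p1 ∨ p1 = 3 ∨ 3 = 3
p2 → p2 = 5 → 5 = 7
p1 → (p2 → p2) = 3 → 7 = 7
(p1 ∨ p1) → (p1 → (p2 → p2)) = 3 → 7 = 7
~(~p2 → p1) ↔ ((p1 ∨ p1) → (p1 → (p2 → p2))) = 0 ↔ 7 = 0
p2 ↔ p1 = 5 ↔ 3 = 5
p1 → (p2 ↔ p1) = 3 → 5 = 7
~(p1 → (p2 ↔ p1)) = ~7 = 0
~p2 = ~5 = 2
p1 → ~p2 = 3 → 2 = 6
~(p1 → (p2 ↔ p1)) → (p1 → ~p2) = 0 → 6 = 7
p1 ∨ p1 = 3 ∨ 3 = 3
p1 → (p1 ∨ p1) = 3 → 3 = 7
~(p1 → (p1 ∨ p1)) = ~7 = 0
~~(p1 → (p1 ∨ p1)) = ~0 = 7
(~(p1 → (p2 ↔ p1)) → (p1 → ~p2)) ∨ ~~(p1 → (p1 ∨ p1)) = 7 ∨ 7 = 7
(~(~p2 → p1) ↔ ((p1 ∨ p1) → (p1 → (p2 → p2)))) ∨ ((~(p1 → (p2 ↔ p1)) → (p1 → ~p2)) ∨ ~~(p1 → (p1 ∨ p1))) = 0 ∨ 7 = 7
~(~(p1 ∨ p1) ↔ (~~p1 ∨ (~(p1 → p2) → ((p2 ∨ p2) → (p1 ↔ p1))))) ↔ ((~(~p2 → p1) ↔ ((p1 ∨ p1) → (p1 → (p2 → p2)))) ∨ ((~(p1 → (p2 ↔ p1)) → (p1 → ~p2)) ∨ ~~(p1 → (p1 ∨ p1)))) = 3 ↔ 7 = 3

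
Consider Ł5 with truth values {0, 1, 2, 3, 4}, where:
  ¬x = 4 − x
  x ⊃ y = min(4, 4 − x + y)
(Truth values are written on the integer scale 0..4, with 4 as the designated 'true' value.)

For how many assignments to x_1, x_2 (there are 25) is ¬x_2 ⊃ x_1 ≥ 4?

15

value 4: 15 assignments (counts)
value 3: 4 assignments
value 2: 3 assignments
value 1: 2 assignments
value 0: 1 assignment
So 15 of the 25 assignments meet the threshold.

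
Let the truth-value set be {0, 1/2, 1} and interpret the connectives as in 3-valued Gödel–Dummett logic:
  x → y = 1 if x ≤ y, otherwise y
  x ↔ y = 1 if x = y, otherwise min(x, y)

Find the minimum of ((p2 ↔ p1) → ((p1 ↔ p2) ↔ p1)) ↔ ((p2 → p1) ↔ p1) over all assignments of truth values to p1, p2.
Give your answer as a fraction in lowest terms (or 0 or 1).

Take p1 = 1/2, p2 = 0:
p2 ↔ p1 = 0 ↔ 1/2 = 0
p1 ↔ p2 = 1/2 ↔ 0 = 0
(p1 ↔ p2) ↔ p1 = 0 ↔ 1/2 = 0
(p2 ↔ p1) → ((p1 ↔ p2) ↔ p1) = 0 → 0 = 1
p2 → p1 = 0 → 1/2 = 1
(p2 → p1) ↔ p1 = 1 ↔ 1/2 = 1/2
((p2 ↔ p1) → ((p1 ↔ p2) ↔ p1)) ↔ ((p2 → p1) ↔ p1) = 1 ↔ 1/2 = 1/2
No assignment yields a value below 1/2, so this is the minimum.

1/2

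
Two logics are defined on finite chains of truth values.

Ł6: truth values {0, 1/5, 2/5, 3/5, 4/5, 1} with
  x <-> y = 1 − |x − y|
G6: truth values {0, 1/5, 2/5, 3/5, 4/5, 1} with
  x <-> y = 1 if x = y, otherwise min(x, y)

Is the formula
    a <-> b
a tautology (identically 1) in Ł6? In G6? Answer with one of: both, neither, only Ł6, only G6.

In Ł6: at a = 0, b = 1/5 the value is 4/5 — not a tautology.
In G6: at a = 0, b = 1/5 the value is 0 — not a tautology.

neither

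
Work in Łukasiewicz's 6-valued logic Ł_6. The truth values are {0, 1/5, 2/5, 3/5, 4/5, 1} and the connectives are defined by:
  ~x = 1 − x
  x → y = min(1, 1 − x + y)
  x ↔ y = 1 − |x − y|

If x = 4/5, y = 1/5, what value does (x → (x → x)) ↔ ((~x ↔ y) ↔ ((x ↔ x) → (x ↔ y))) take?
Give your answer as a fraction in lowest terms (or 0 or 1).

x → x = 4/5 → 4/5 = 1
x → (x → x) = 4/5 → 1 = 1
~x = ~4/5 = 1/5
~x ↔ y = 1/5 ↔ 1/5 = 1
x ↔ x = 4/5 ↔ 4/5 = 1
x ↔ y = 4/5 ↔ 1/5 = 2/5
(x ↔ x) → (x ↔ y) = 1 → 2/5 = 2/5
(~x ↔ y) ↔ ((x ↔ x) → (x ↔ y)) = 1 ↔ 2/5 = 2/5
(x → (x → x)) ↔ ((~x ↔ y) ↔ ((x ↔ x) → (x ↔ y))) = 1 ↔ 2/5 = 2/5

2/5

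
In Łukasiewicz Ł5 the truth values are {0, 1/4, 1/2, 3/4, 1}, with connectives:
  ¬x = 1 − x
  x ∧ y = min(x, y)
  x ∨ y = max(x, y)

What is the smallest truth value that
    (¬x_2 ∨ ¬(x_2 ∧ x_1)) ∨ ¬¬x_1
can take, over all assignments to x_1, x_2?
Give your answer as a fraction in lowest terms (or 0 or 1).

Take x_1 = 1/2, x_2 = 1/2:
¬x_2 = ¬1/2 = 1/2
x_2 ∧ x_1 = 1/2 ∧ 1/2 = 1/2
¬(x_2 ∧ x_1) = ¬1/2 = 1/2
¬x_2 ∨ ¬(x_2 ∧ x_1) = 1/2 ∨ 1/2 = 1/2
¬x_1 = ¬1/2 = 1/2
¬¬x_1 = ¬1/2 = 1/2
(¬x_2 ∨ ¬(x_2 ∧ x_1)) ∨ ¬¬x_1 = 1/2 ∨ 1/2 = 1/2
No assignment yields a value below 1/2, so this is the minimum.

1/2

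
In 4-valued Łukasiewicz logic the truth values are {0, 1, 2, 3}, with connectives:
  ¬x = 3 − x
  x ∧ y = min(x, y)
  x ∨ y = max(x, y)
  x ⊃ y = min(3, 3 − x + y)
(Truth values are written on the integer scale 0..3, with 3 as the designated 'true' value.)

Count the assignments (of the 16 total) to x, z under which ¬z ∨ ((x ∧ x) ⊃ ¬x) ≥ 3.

x = 0, z = 0 ↦ 3  ≥
x = 0, z = 1 ↦ 3  ≥
x = 0, z = 2 ↦ 3  ≥
x = 0, z = 3 ↦ 3  ≥
x = 1, z = 0 ↦ 3  ≥
x = 1, z = 1 ↦ 3  ≥
x = 1, z = 2 ↦ 3  ≥
x = 1, z = 3 ↦ 3  ≥
x = 2, z = 0 ↦ 3  ≥
x = 2, z = 1 ↦ 2  <
x = 2, z = 2 ↦ 2  <
x = 2, z = 3 ↦ 2  <
x = 3, z = 0 ↦ 3  ≥
x = 3, z = 1 ↦ 2  <
x = 3, z = 2 ↦ 1  <
x = 3, z = 3 ↦ 0  <
So 10 of the 16 assignments meet the threshold.

10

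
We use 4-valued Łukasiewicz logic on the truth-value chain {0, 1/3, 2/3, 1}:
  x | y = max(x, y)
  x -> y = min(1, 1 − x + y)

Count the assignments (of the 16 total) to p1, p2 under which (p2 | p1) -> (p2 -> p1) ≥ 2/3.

p1 = 0, p2 = 0 ↦ 1  ≥
p1 = 0, p2 = 1/3 ↦ 1  ≥
p1 = 0, p2 = 2/3 ↦ 2/3  ≥
p1 = 0, p2 = 1 ↦ 0  <
p1 = 1/3, p2 = 0 ↦ 1  ≥
p1 = 1/3, p2 = 1/3 ↦ 1  ≥
p1 = 1/3, p2 = 2/3 ↦ 1  ≥
p1 = 1/3, p2 = 1 ↦ 1/3  <
p1 = 2/3, p2 = 0 ↦ 1  ≥
p1 = 2/3, p2 = 1/3 ↦ 1  ≥
p1 = 2/3, p2 = 2/3 ↦ 1  ≥
p1 = 2/3, p2 = 1 ↦ 2/3  ≥
p1 = 1, p2 = 0 ↦ 1  ≥
p1 = 1, p2 = 1/3 ↦ 1  ≥
p1 = 1, p2 = 2/3 ↦ 1  ≥
p1 = 1, p2 = 1 ↦ 1  ≥
So 14 of the 16 assignments meet the threshold.

14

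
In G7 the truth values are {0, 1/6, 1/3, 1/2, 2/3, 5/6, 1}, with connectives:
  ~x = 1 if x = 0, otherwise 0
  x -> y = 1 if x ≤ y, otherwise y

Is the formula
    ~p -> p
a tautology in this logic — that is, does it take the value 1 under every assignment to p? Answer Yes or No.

Counterexample: take p = 0.
~p = ~0 = 1
~p -> p = 1 -> 0 = 0
This gives 0 ≠ 1.

No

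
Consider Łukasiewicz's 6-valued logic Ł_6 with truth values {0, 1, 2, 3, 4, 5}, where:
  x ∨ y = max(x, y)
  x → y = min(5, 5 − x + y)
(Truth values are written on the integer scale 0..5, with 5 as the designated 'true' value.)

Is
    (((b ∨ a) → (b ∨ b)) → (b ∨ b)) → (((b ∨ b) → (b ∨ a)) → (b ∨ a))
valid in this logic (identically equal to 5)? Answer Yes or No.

Yes

At a = 1, b = 5, for instance:
b ∨ a = 5 ∨ 1 = 5
b ∨ b = 5 ∨ 5 = 5
(b ∨ a) → (b ∨ b) = 5 → 5 = 5
((b ∨ a) → (b ∨ b)) → (b ∨ b) = 5 → 5 = 5
(b ∨ b) → (b ∨ a) = 5 → 5 = 5
((b ∨ b) → (b ∨ a)) → (b ∨ a) = 5 → 5 = 5
(((b ∨ a) → (b ∨ b)) → (b ∨ b)) → (((b ∨ b) → (b ∨ a)) → (b ∨ a)) = 5 → 5 = 5
and checking the remaining 35 assignments likewise gives ≥ 5 in every case.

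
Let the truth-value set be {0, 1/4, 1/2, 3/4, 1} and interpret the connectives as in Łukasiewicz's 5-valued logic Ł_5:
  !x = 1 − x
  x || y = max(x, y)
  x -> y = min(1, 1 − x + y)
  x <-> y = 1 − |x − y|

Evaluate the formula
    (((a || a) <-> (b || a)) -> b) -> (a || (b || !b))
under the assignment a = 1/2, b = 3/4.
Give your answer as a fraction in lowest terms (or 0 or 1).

3/4

a || a = 1/2 || 1/2 = 1/2
b || a = 3/4 || 1/2 = 3/4
(a || a) <-> (b || a) = 1/2 <-> 3/4 = 3/4
((a || a) <-> (b || a)) -> b = 3/4 -> 3/4 = 1
!b = !3/4 = 1/4
b || !b = 3/4 || 1/4 = 3/4
a || (b || !b) = 1/2 || 3/4 = 3/4
(((a || a) <-> (b || a)) -> b) -> (a || (b || !b)) = 1 -> 3/4 = 3/4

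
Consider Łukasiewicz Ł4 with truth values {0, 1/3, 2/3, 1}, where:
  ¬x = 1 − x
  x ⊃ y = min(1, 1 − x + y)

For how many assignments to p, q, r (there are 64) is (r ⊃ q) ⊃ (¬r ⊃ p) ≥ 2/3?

value 1: 43 assignments (counts)
value 2/3: 10 assignments (counts)
value 1/3: 7 assignments
value 0: 4 assignments
So 53 of the 64 assignments meet the threshold.

53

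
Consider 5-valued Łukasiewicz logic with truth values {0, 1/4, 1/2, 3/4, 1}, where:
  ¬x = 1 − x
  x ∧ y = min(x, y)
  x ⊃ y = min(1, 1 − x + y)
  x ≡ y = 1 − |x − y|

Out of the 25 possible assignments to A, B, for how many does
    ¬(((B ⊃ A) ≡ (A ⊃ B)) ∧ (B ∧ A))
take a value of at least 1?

9

value 1: 9 assignments (counts)
value 3/4: 7 assignments
value 1/2: 5 assignments
value 1/4: 3 assignments
value 0: 1 assignment
So 9 of the 25 assignments meet the threshold.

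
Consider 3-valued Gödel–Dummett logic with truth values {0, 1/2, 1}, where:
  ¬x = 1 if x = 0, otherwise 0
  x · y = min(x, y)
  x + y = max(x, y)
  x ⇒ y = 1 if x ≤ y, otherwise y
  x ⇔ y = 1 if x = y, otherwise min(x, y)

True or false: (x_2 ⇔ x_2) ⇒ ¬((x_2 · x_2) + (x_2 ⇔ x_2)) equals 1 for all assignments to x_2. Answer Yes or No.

Counterexample: take x_2 = 0.
x_2 ⇔ x_2 = 0 ⇔ 0 = 1
x_2 · x_2 = 0 · 0 = 0
(x_2 · x_2) + (x_2 ⇔ x_2) = 0 + 1 = 1
¬((x_2 · x_2) + (x_2 ⇔ x_2)) = ¬1 = 0
(x_2 ⇔ x_2) ⇒ ¬((x_2 · x_2) + (x_2 ⇔ x_2)) = 1 ⇒ 0 = 0
This gives 0 ≠ 1.

No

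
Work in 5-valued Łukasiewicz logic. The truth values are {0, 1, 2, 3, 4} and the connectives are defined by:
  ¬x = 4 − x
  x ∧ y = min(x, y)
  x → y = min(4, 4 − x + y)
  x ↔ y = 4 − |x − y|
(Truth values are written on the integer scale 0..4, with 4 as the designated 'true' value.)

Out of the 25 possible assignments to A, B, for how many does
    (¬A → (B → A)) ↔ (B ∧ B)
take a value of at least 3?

8

value 4: 5 assignments (counts)
value 3: 3 assignments (counts)
value 2: 7 assignments
value 1: 4 assignments
value 0: 6 assignments
So 8 of the 25 assignments meet the threshold.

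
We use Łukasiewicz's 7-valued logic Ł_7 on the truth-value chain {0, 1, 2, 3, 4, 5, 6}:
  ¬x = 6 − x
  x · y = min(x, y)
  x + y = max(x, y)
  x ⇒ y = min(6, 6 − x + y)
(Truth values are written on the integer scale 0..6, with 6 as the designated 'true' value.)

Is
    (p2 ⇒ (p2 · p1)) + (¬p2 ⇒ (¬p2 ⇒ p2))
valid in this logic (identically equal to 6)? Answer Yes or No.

No

Counterexample: take p1 = 0, p2 = 1.
p2 · p1 = 1 · 0 = 0
p2 ⇒ (p2 · p1) = 1 ⇒ 0 = 5
¬p2 = ¬1 = 5
¬p2 = ¬1 = 5
¬p2 ⇒ p2 = 5 ⇒ 1 = 2
¬p2 ⇒ (¬p2 ⇒ p2) = 5 ⇒ 2 = 3
(p2 ⇒ (p2 · p1)) + (¬p2 ⇒ (¬p2 ⇒ p2)) = 5 + 3 = 5
This gives 5 ≠ 6.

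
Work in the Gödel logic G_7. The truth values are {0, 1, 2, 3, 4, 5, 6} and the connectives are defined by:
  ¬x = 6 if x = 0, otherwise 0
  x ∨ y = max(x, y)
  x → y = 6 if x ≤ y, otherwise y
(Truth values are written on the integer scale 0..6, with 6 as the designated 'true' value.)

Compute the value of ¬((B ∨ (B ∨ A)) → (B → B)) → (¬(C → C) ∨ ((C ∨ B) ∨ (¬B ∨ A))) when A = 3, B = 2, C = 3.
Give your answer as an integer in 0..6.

6

B ∨ A = 2 ∨ 3 = 3
B ∨ (B ∨ A) = 2 ∨ 3 = 3
B → B = 2 → 2 = 6
(B ∨ (B ∨ A)) → (B → B) = 3 → 6 = 6
¬((B ∨ (B ∨ A)) → (B → B)) = ¬6 = 0
C → C = 3 → 3 = 6
¬(C → C) = ¬6 = 0
C ∨ B = 3 ∨ 2 = 3
¬B = ¬2 = 0
¬B ∨ A = 0 ∨ 3 = 3
(C ∨ B) ∨ (¬B ∨ A) = 3 ∨ 3 = 3
¬(C → C) ∨ ((C ∨ B) ∨ (¬B ∨ A)) = 0 ∨ 3 = 3
¬((B ∨ (B ∨ A)) → (B → B)) → (¬(C → C) ∨ ((C ∨ B) ∨ (¬B ∨ A))) = 0 → 3 = 6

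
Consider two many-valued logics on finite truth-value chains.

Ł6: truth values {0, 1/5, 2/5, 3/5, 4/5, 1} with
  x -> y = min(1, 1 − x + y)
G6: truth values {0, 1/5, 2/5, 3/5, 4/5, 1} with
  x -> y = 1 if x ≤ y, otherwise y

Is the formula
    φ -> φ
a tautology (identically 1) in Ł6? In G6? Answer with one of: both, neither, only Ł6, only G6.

both

In Ł6: every assignment gives 1 — tautology.
In G6: every assignment gives 1 — tautology.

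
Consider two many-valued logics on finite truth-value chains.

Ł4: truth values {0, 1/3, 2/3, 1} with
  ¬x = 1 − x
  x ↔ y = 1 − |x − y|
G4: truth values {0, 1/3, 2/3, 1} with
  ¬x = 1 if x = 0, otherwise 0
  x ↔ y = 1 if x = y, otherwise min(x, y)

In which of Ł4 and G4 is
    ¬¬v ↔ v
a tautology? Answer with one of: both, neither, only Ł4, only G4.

only Ł4

In Ł4: every assignment gives 1 — tautology.
In G4: at v = 1/3 the value is 1/3 — not a tautology.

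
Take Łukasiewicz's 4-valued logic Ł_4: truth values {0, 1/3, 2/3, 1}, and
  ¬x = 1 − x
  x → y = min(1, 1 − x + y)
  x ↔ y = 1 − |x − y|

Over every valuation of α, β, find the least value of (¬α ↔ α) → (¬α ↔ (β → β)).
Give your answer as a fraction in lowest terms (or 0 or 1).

2/3

Take α = 2/3, β = 0:
¬α = ¬2/3 = 1/3
¬α ↔ α = 1/3 ↔ 2/3 = 2/3
¬α = ¬2/3 = 1/3
β → β = 0 → 0 = 1
¬α ↔ (β → β) = 1/3 ↔ 1 = 1/3
(¬α ↔ α) → (¬α ↔ (β → β)) = 2/3 → 1/3 = 2/3
No assignment yields a value below 2/3, so this is the minimum.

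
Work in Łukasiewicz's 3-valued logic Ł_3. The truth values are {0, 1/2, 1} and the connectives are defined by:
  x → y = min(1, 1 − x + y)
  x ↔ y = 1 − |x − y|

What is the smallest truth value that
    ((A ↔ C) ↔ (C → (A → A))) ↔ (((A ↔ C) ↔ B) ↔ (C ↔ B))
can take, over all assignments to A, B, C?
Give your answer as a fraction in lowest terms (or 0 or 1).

0

Take A = 0, B = 0, C = 0:
A ↔ C = 0 ↔ 0 = 1
A → A = 0 → 0 = 1
C → (A → A) = 0 → 1 = 1
(A ↔ C) ↔ (C → (A → A)) = 1 ↔ 1 = 1
A ↔ C = 0 ↔ 0 = 1
(A ↔ C) ↔ B = 1 ↔ 0 = 0
C ↔ B = 0 ↔ 0 = 1
((A ↔ C) ↔ B) ↔ (C ↔ B) = 0 ↔ 1 = 0
((A ↔ C) ↔ (C → (A → A))) ↔ (((A ↔ C) ↔ B) ↔ (C ↔ B)) = 1 ↔ 0 = 0
No assignment yields a value below 0, so this is the minimum.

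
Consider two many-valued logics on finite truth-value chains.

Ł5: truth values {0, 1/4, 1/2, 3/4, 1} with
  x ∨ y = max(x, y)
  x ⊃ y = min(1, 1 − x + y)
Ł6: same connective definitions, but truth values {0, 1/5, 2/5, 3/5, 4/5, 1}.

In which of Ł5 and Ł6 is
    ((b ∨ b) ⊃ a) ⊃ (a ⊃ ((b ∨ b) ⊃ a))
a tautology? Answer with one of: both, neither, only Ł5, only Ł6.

both

In Ł5: every assignment gives 1 — tautology.
In Ł6: every assignment gives 1 — tautology.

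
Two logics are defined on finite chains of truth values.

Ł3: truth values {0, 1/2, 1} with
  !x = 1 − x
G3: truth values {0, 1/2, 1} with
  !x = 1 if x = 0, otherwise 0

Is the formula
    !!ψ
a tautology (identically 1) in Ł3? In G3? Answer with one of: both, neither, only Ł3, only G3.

In Ł3: at ψ = 0 the value is 0 — not a tautology.
In G3: at ψ = 0 the value is 0 — not a tautology.

neither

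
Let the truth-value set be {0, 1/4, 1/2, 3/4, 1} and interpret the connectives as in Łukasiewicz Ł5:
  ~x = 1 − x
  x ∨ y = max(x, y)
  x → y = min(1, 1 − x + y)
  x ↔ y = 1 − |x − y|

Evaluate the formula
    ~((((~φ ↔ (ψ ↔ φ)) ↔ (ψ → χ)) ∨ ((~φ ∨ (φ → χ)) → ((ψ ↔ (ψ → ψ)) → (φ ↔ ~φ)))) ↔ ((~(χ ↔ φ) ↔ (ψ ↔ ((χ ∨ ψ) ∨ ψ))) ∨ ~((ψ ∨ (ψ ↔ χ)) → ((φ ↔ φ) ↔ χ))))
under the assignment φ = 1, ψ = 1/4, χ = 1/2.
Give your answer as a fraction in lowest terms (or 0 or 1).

1/4

~φ = ~1 = 0
ψ ↔ φ = 1/4 ↔ 1 = 1/4
~φ ↔ (ψ ↔ φ) = 0 ↔ 1/4 = 3/4
ψ → χ = 1/4 → 1/2 = 1
(~φ ↔ (ψ ↔ φ)) ↔ (ψ → χ) = 3/4 ↔ 1 = 3/4
~φ = ~1 = 0
φ → χ = 1 → 1/2 = 1/2
~φ ∨ (φ → χ) = 0 ∨ 1/2 = 1/2
ψ → ψ = 1/4 → 1/4 = 1
ψ ↔ (ψ → ψ) = 1/4 ↔ 1 = 1/4
~φ = ~1 = 0
φ ↔ ~φ = 1 ↔ 0 = 0
(ψ ↔ (ψ → ψ)) → (φ ↔ ~φ) = 1/4 → 0 = 3/4
(~φ ∨ (φ → χ)) → ((ψ ↔ (ψ → ψ)) → (φ ↔ ~φ)) = 1/2 → 3/4 = 1
((~φ ↔ (ψ ↔ φ)) ↔ (ψ → χ)) ∨ ((~φ ∨ (φ → χ)) → ((ψ ↔ (ψ → ψ)) → (φ ↔ ~φ))) = 3/4 ∨ 1 = 1
χ ↔ φ = 1/2 ↔ 1 = 1/2
~(χ ↔ φ) = ~1/2 = 1/2
χ ∨ ψ = 1/2 ∨ 1/4 = 1/2
(χ ∨ ψ) ∨ ψ = 1/2 ∨ 1/4 = 1/2
ψ ↔ ((χ ∨ ψ) ∨ ψ) = 1/4 ↔ 1/2 = 3/4
~(χ ↔ φ) ↔ (ψ ↔ ((χ ∨ ψ) ∨ ψ)) = 1/2 ↔ 3/4 = 3/4
ψ ↔ χ = 1/4 ↔ 1/2 = 3/4
ψ ∨ (ψ ↔ χ) = 1/4 ∨ 3/4 = 3/4
φ ↔ φ = 1 ↔ 1 = 1
(φ ↔ φ) ↔ χ = 1 ↔ 1/2 = 1/2
(ψ ∨ (ψ ↔ χ)) → ((φ ↔ φ) ↔ χ) = 3/4 → 1/2 = 3/4
~((ψ ∨ (ψ ↔ χ)) → ((φ ↔ φ) ↔ χ)) = ~3/4 = 1/4
(~(χ ↔ φ) ↔ (ψ ↔ ((χ ∨ ψ) ∨ ψ))) ∨ ~((ψ ∨ (ψ ↔ χ)) → ((φ ↔ φ) ↔ χ)) = 3/4 ∨ 1/4 = 3/4
(((~φ ↔ (ψ ↔ φ)) ↔ (ψ → χ)) ∨ ((~φ ∨ (φ → χ)) → ((ψ ↔ (ψ → ψ)) → (φ ↔ ~φ)))) ↔ ((~(χ ↔ φ) ↔ (ψ ↔ ((χ ∨ ψ) ∨ ψ))) ∨ ~((ψ ∨ (ψ ↔ χ)) → ((φ ↔ φ) ↔ χ))) = 1 ↔ 3/4 = 3/4
~((((~φ ↔ (ψ ↔ φ)) ↔ (ψ → χ)) ∨ ((~φ ∨ (φ → χ)) → ((ψ ↔ (ψ → ψ)) → (φ ↔ ~φ)))) ↔ ((~(χ ↔ φ) ↔ (ψ ↔ ((χ ∨ ψ) ∨ ψ))) ∨ ~((ψ ∨ (ψ ↔ χ)) → ((φ ↔ φ) ↔ χ)))) = ~3/4 = 1/4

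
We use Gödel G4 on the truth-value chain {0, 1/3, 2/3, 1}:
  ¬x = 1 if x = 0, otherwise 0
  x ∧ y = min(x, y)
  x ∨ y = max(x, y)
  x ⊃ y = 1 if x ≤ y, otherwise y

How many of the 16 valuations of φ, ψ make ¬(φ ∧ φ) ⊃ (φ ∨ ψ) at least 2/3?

φ = 0, ψ = 0 ↦ 0  <
φ = 0, ψ = 1/3 ↦ 1/3  <
φ = 0, ψ = 2/3 ↦ 2/3  ≥
φ = 0, ψ = 1 ↦ 1  ≥
φ = 1/3, ψ = 0 ↦ 1  ≥
φ = 1/3, ψ = 1/3 ↦ 1  ≥
φ = 1/3, ψ = 2/3 ↦ 1  ≥
φ = 1/3, ψ = 1 ↦ 1  ≥
φ = 2/3, ψ = 0 ↦ 1  ≥
φ = 2/3, ψ = 1/3 ↦ 1  ≥
φ = 2/3, ψ = 2/3 ↦ 1  ≥
φ = 2/3, ψ = 1 ↦ 1  ≥
φ = 1, ψ = 0 ↦ 1  ≥
φ = 1, ψ = 1/3 ↦ 1  ≥
φ = 1, ψ = 2/3 ↦ 1  ≥
φ = 1, ψ = 1 ↦ 1  ≥
So 14 of the 16 assignments meet the threshold.

14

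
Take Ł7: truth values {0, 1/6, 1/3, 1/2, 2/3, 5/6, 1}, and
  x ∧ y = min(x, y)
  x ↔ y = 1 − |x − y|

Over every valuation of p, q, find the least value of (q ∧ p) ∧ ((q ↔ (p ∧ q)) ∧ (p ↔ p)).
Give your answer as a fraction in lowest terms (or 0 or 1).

Take p = 0, q = 0:
q ∧ p = 0 ∧ 0 = 0
p ∧ q = 0 ∧ 0 = 0
q ↔ (p ∧ q) = 0 ↔ 0 = 1
p ↔ p = 0 ↔ 0 = 1
(q ↔ (p ∧ q)) ∧ (p ↔ p) = 1 ∧ 1 = 1
(q ∧ p) ∧ ((q ↔ (p ∧ q)) ∧ (p ↔ p)) = 0 ∧ 1 = 0
No assignment yields a value below 0, so this is the minimum.

0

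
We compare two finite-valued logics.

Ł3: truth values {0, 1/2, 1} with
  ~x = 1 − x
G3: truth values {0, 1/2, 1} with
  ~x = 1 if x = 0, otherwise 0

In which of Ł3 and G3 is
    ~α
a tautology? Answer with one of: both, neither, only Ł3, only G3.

In Ł3: at α = 1/2 the value is 1/2 — not a tautology.
In G3: at α = 1/2 the value is 0 — not a tautology.

neither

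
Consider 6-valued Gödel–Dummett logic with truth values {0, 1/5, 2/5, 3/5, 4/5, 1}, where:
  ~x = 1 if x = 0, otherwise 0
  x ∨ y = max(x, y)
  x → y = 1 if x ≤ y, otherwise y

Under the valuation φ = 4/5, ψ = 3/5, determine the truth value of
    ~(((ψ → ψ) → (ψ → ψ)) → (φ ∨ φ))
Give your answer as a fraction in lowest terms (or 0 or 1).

0

ψ → ψ = 3/5 → 3/5 = 1
ψ → ψ = 3/5 → 3/5 = 1
(ψ → ψ) → (ψ → ψ) = 1 → 1 = 1
φ ∨ φ = 4/5 ∨ 4/5 = 4/5
((ψ → ψ) → (ψ → ψ)) → (φ ∨ φ) = 1 → 4/5 = 4/5
~(((ψ → ψ) → (ψ → ψ)) → (φ ∨ φ)) = ~4/5 = 0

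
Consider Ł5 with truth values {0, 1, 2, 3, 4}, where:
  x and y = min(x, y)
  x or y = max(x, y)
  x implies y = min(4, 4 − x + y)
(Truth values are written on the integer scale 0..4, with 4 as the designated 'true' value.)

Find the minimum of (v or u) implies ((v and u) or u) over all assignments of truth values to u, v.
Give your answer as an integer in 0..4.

Take u = 0, v = 4:
v or u = 4 or 0 = 4
v and u = 4 and 0 = 0
(v and u) or u = 0 or 0 = 0
(v or u) implies ((v and u) or u) = 4 implies 0 = 0
No assignment yields a value below 0, so this is the minimum.

0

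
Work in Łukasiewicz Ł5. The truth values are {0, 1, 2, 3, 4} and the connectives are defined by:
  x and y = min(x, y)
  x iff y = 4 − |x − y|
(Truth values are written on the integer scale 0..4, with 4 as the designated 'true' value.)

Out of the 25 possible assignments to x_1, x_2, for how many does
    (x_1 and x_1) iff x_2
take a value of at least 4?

value 4: 5 assignments (counts)
value 3: 8 assignments
value 2: 6 assignments
value 1: 4 assignments
value 0: 2 assignments
So 5 of the 25 assignments meet the threshold.

5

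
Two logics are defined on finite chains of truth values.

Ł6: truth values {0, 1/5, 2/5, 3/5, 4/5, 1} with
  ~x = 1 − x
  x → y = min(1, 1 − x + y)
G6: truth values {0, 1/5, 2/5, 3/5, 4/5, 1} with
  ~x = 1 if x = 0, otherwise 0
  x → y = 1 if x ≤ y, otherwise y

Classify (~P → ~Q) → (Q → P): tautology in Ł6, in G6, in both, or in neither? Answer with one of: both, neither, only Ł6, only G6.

In Ł6: every assignment gives 1 — tautology.
In G6: at P = 1/5, Q = 2/5 the value is 1/5 — not a tautology.

only Ł6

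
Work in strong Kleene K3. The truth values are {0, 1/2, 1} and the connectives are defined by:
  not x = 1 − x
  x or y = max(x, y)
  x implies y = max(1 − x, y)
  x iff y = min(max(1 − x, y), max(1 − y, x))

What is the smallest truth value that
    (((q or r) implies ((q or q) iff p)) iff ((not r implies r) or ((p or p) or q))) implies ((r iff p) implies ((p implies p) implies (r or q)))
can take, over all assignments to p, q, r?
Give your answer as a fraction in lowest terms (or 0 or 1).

1/2

Take p = 0, q = 0, r = 1/2:
q or r = 0 or 1/2 = 1/2
q or q = 0 or 0 = 0
(q or q) iff p = 0 iff 0 = 1
(q or r) implies ((q or q) iff p) = 1/2 implies 1 = 1
not r = not 1/2 = 1/2
not r implies r = 1/2 implies 1/2 = 1/2
p or p = 0 or 0 = 0
(p or p) or q = 0 or 0 = 0
(not r implies r) or ((p or p) or q) = 1/2 or 0 = 1/2
((q or r) implies ((q or q) iff p)) iff ((not r implies r) or ((p or p) or q)) = 1 iff 1/2 = 1/2
r iff p = 1/2 iff 0 = 1/2
p implies p = 0 implies 0 = 1
r or q = 1/2 or 0 = 1/2
(p implies p) implies (r or q) = 1 implies 1/2 = 1/2
(r iff p) implies ((p implies p) implies (r or q)) = 1/2 implies 1/2 = 1/2
(((q or r) implies ((q or q) iff p)) iff ((not r implies r) or ((p or p) or q))) implies ((r iff p) implies ((p implies p) implies (r or q))) = 1/2 implies 1/2 = 1/2
No assignment yields a value below 1/2, so this is the minimum.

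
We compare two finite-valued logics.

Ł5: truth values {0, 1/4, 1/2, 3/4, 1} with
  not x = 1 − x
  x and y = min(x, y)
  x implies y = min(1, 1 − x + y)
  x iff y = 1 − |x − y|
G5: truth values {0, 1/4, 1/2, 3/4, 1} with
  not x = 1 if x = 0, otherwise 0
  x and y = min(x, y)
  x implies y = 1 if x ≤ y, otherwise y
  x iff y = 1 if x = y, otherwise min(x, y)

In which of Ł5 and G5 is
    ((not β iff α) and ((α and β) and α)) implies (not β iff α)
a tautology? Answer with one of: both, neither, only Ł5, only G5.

In Ł5: every assignment gives 1 — tautology.
In G5: every assignment gives 1 — tautology.

both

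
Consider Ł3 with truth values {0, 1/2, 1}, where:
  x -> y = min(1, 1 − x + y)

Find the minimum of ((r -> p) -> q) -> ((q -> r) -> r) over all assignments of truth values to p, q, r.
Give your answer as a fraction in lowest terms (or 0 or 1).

Take p = 0, q = 1/2, r = 1/2:
r -> p = 1/2 -> 0 = 1/2
(r -> p) -> q = 1/2 -> 1/2 = 1
q -> r = 1/2 -> 1/2 = 1
(q -> r) -> r = 1 -> 1/2 = 1/2
((r -> p) -> q) -> ((q -> r) -> r) = 1 -> 1/2 = 1/2
No assignment yields a value below 1/2, so this is the minimum.

1/2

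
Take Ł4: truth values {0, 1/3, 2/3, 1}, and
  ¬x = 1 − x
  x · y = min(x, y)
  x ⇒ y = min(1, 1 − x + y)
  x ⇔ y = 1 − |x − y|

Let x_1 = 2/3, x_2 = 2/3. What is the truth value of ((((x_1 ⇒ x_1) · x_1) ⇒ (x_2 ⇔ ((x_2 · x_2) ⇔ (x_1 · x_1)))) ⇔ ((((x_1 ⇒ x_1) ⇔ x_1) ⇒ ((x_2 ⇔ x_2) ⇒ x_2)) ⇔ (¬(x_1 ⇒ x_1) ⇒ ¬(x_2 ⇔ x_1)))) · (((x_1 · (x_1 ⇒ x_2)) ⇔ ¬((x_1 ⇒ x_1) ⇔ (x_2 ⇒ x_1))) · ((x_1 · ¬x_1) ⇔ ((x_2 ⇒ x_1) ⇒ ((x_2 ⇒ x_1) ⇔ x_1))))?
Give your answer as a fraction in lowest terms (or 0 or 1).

1/3

x_1 ⇒ x_1 = 2/3 ⇒ 2/3 = 1
(x_1 ⇒ x_1) · x_1 = 1 · 2/3 = 2/3
x_2 · x_2 = 2/3 · 2/3 = 2/3
x_1 · x_1 = 2/3 · 2/3 = 2/3
(x_2 · x_2) ⇔ (x_1 · x_1) = 2/3 ⇔ 2/3 = 1
x_2 ⇔ ((x_2 · x_2) ⇔ (x_1 · x_1)) = 2/3 ⇔ 1 = 2/3
((x_1 ⇒ x_1) · x_1) ⇒ (x_2 ⇔ ((x_2 · x_2) ⇔ (x_1 · x_1))) = 2/3 ⇒ 2/3 = 1
x_1 ⇒ x_1 = 2/3 ⇒ 2/3 = 1
(x_1 ⇒ x_1) ⇔ x_1 = 1 ⇔ 2/3 = 2/3
x_2 ⇔ x_2 = 2/3 ⇔ 2/3 = 1
(x_2 ⇔ x_2) ⇒ x_2 = 1 ⇒ 2/3 = 2/3
((x_1 ⇒ x_1) ⇔ x_1) ⇒ ((x_2 ⇔ x_2) ⇒ x_2) = 2/3 ⇒ 2/3 = 1
x_1 ⇒ x_1 = 2/3 ⇒ 2/3 = 1
¬(x_1 ⇒ x_1) = ¬1 = 0
x_2 ⇔ x_1 = 2/3 ⇔ 2/3 = 1
¬(x_2 ⇔ x_1) = ¬1 = 0
¬(x_1 ⇒ x_1) ⇒ ¬(x_2 ⇔ x_1) = 0 ⇒ 0 = 1
(((x_1 ⇒ x_1) ⇔ x_1) ⇒ ((x_2 ⇔ x_2) ⇒ x_2)) ⇔ (¬(x_1 ⇒ x_1) ⇒ ¬(x_2 ⇔ x_1)) = 1 ⇔ 1 = 1
(((x_1 ⇒ x_1) · x_1) ⇒ (x_2 ⇔ ((x_2 · x_2) ⇔ (x_1 · x_1)))) ⇔ ((((x_1 ⇒ x_1) ⇔ x_1) ⇒ ((x_2 ⇔ x_2) ⇒ x_2)) ⇔ (¬(x_1 ⇒ x_1) ⇒ ¬(x_2 ⇔ x_1))) = 1 ⇔ 1 = 1
x_1 ⇒ x_2 = 2/3 ⇒ 2/3 = 1
x_1 · (x_1 ⇒ x_2) = 2/3 · 1 = 2/3
x_1 ⇒ x_1 = 2/3 ⇒ 2/3 = 1
x_2 ⇒ x_1 = 2/3 ⇒ 2/3 = 1
(x_1 ⇒ x_1) ⇔ (x_2 ⇒ x_1) = 1 ⇔ 1 = 1
¬((x_1 ⇒ x_1) ⇔ (x_2 ⇒ x_1)) = ¬1 = 0
(x_1 · (x_1 ⇒ x_2)) ⇔ ¬((x_1 ⇒ x_1) ⇔ (x_2 ⇒ x_1)) = 2/3 ⇔ 0 = 1/3
¬x_1 = ¬2/3 = 1/3
x_1 · ¬x_1 = 2/3 · 1/3 = 1/3
x_2 ⇒ x_1 = 2/3 ⇒ 2/3 = 1
x_2 ⇒ x_1 = 2/3 ⇒ 2/3 = 1
(x_2 ⇒ x_1) ⇔ x_1 = 1 ⇔ 2/3 = 2/3
(x_2 ⇒ x_1) ⇒ ((x_2 ⇒ x_1) ⇔ x_1) = 1 ⇒ 2/3 = 2/3
(x_1 · ¬x_1) ⇔ ((x_2 ⇒ x_1) ⇒ ((x_2 ⇒ x_1) ⇔ x_1)) = 1/3 ⇔ 2/3 = 2/3
((x_1 · (x_1 ⇒ x_2)) ⇔ ¬((x_1 ⇒ x_1) ⇔ (x_2 ⇒ x_1))) · ((x_1 · ¬x_1) ⇔ ((x_2 ⇒ x_1) ⇒ ((x_2 ⇒ x_1) ⇔ x_1))) = 1/3 · 2/3 = 1/3
((((x_1 ⇒ x_1) · x_1) ⇒ (x_2 ⇔ ((x_2 · x_2) ⇔ (x_1 · x_1)))) ⇔ ((((x_1 ⇒ x_1) ⇔ x_1) ⇒ ((x_2 ⇔ x_2) ⇒ x_2)) ⇔ (¬(x_1 ⇒ x_1) ⇒ ¬(x_2 ⇔ x_1)))) · (((x_1 · (x_1 ⇒ x_2)) ⇔ ¬((x_1 ⇒ x_1) ⇔ (x_2 ⇒ x_1))) · ((x_1 · ¬x_1) ⇔ ((x_2 ⇒ x_1) ⇒ ((x_2 ⇒ x_1) ⇔ x_1)))) = 1 · 1/3 = 1/3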